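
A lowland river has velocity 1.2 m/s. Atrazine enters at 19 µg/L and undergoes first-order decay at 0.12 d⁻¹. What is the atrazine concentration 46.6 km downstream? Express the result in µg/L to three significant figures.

18.0 µg/L

Travel time t = 46.6 km / 1.2 m/s = 4.66e+04/1.2 = 3.883e+04 s = 0.4495 d.
First-order decay: C = 19·exp(−0.12·0.4495) = 19·0.9475 = 18 µg/L.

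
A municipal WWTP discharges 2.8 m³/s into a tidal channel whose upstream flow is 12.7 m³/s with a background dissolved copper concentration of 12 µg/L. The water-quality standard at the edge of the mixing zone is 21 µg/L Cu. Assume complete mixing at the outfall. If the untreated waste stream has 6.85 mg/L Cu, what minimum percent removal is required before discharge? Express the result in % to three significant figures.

99.1 %

12 µg/L = 0.012 mg/L.
21 µg/L = 0.021 mg/L.
Mass balance: 0.021·15.5 = 2.8·Cₑ + 12.7·0.012.
Cₑ = (0.3255 − 0.1524) / 2.8 = 0.06182 mg/L.
Required removal = 1 − 0.06182/6.85 = 99.1 %.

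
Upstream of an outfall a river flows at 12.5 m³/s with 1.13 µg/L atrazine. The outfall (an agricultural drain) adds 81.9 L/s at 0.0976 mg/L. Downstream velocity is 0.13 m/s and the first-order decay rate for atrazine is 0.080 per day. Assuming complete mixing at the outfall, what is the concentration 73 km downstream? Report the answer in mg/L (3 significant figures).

81.9 L/s = 0.0819 m³/s.
1.13 µg/L = 0.00113 mg/L.
After complete mixing, C₀ = (0.0819·0.0976 + 12.5·0.00113) / 12.58 = 0.001758 mg/L.
Travel time t = 7.3e+04 m / 0.13 m/s = 5.615e+05 s = 6.499 d.
C = 0.001758·exp(−0.080·6.499) = 0.001758·0.5946 = 0.001045 mg/L.

0.00105 mg/L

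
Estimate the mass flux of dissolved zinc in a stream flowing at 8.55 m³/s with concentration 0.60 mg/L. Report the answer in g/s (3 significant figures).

Mass flux = Q·C = 8.55 m³/s × 0.6 g/m³ = 5.13 g/s.

5.13 g/s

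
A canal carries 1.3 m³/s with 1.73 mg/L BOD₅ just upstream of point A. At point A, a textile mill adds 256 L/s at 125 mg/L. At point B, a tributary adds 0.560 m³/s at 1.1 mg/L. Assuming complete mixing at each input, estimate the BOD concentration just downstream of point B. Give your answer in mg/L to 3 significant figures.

256 L/s = 0.256 m³/s.
After input A: C = (1.3·1.73 + 0.256·125) / 1.556 = 22.01 mg/L.
After input B: C = (1.556·22.01 + 0.56·1.1) / 2.116 = 16.48 mg/L.

16.5 mg/L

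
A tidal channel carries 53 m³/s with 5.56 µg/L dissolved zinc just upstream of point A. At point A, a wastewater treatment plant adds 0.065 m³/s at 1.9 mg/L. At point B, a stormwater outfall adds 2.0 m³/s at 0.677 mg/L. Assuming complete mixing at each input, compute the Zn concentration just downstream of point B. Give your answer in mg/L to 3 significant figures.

5.56 µg/L = 0.00556 mg/L.
After input A: C = (53·0.00556 + 0.065·1.9) / 53.06 = 0.007881 mg/L.
After input B: C = (53.06·0.007881 + 2·0.677) / 55.06 = 0.03218 mg/L.

0.0322 mg/L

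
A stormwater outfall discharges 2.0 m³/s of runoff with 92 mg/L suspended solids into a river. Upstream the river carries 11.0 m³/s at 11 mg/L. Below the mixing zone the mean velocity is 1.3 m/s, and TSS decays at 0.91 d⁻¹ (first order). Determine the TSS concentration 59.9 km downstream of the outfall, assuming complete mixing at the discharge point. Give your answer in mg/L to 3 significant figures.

After complete mixing, C₀ = (2·92 + 11·11) / 13 = 23.46 mg/L.
Travel time t = 5.99e+04 m / 1.3 m/s = 4.608e+04 s = 0.5333 d.
C = 23.46·exp(−0.91·0.5333) = 23.46·0.6155 = 14.44 mg/L.

14.4 mg/L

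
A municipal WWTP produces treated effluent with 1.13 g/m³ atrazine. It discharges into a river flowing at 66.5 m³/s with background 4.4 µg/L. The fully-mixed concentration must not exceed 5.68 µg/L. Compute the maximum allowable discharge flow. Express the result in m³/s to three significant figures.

0.0757 m³/s

4.4 µg/L = 0.0044 mg/L.
5.68 µg/L = 0.00568 mg/L.
Mass balance at complete mixing: C_std·(Q_w + Q_r) = Q_w·C_e + Q_r·C_b.
Rearranging, Q_w = Q_r·(C_std − C_b)/(C_e − C_std) = 66.5·(0.00568 − 0.0044) / (1.13 − 0.00568) = 0.07571 m³/s.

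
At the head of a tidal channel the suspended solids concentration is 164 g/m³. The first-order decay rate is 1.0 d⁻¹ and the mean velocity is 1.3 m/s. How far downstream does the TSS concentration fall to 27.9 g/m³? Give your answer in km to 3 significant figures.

199 km

From C = C₀·e^(−kt), t = ln(C₀/C)/k = ln(164/27.9)/1.0 = 1.771/1.0 = 1.771 d.
Distance = v·t = 1.3 m/s × 1.53e+05 s = 1.989e+05 m = 198.9 km.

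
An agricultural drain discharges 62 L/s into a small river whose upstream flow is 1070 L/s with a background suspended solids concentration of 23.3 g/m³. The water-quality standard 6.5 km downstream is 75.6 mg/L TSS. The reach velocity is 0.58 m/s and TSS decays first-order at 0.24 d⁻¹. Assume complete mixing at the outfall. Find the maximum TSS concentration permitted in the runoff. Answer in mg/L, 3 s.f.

62 L/s = 0.062 m³/s.
1070 L/s = 1.07 m³/s.
Travel time to the compliance point: t = 6500/0.58 = 1.121e+04 s = 0.1297 d; decay factor exp(−0.24·0.1297) = 0.9693.
So the concentration just after mixing may be at most 75.6/0.9693 = 77.99 mg/L.
Mass balance: 77.99·1.132 = 0.062·Cₑ + 1.07·23.3.
Cₑ = (88.29 − 24.93) / 0.062 = 1022 mg/L.

1020 mg/L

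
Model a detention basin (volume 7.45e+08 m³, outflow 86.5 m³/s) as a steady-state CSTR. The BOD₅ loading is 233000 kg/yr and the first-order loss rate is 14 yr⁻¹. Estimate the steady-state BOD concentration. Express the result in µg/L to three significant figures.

Outflow Q = 86.5 m³/s × 3.156e+07 s/yr = 2.73e+09 m³/yr.
Steady-state CSTR mass balance: W = Q·C + k·V·C, so C = W/(Q + kV).
Q + kV = 2.73e+09 + 14·7.45e+08 = 1.316e+10 m³/yr.
C = 233000/1.316e+10 = 1.771e-05 kg/m³ = 0.01771 mg/L = 17.71 µg/L.

17.7 µg/L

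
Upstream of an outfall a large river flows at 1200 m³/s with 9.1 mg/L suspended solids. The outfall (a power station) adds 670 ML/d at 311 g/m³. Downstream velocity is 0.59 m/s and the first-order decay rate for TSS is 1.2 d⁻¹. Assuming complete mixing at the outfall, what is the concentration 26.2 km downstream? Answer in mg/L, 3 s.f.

670 ML/d = 7.755 m³/s.
After complete mixing, C₀ = (7.755·311 + 1200·9.1) / 1208 = 11.04 mg/L.
Travel time t = 2.62e+04 m / 0.59 m/s = 4.441e+04 s = 0.514 d.
C = 11.04·exp(−1.2·0.514) = 11.04·0.5397 = 5.957 mg/L.

5.96 mg/L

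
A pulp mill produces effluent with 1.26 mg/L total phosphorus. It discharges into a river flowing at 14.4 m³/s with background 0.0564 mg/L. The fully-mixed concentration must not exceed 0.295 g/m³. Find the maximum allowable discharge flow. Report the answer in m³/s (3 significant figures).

3.56 m³/s

Mass balance at complete mixing: C_std·(Q_w + Q_r) = Q_w·C_e + Q_r·C_b.
Rearranging, Q_w = Q_r·(C_std − C_b)/(C_e − C_std) = 14.4·(0.295 − 0.0564) / (1.26 − 0.295) = 3.56 m³/s.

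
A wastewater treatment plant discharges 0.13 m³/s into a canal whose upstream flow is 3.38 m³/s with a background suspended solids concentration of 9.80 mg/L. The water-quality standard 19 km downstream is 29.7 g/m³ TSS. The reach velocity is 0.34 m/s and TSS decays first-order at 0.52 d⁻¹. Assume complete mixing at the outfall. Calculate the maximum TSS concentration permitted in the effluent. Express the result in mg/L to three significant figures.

868 mg/L

Travel time to the compliance point: t = 1.9e+04/0.34 = 5.588e+04 s = 0.6468 d; decay factor exp(−0.52·0.6468) = 0.7144.
So the concentration just after mixing may be at most 29.7/0.7144 = 41.57 mg/L.
Mass balance: 41.57·3.51 = 0.13·Cₑ + 3.38·9.8.
Cₑ = (145.9 − 33.12) / 0.13 = 867.7 mg/L.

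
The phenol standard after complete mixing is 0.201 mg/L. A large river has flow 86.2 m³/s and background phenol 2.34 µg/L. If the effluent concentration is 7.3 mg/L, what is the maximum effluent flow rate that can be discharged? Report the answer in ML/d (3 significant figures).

2.34 µg/L = 0.00234 mg/L.
Mass balance at complete mixing: C_std·(Q_w + Q_r) = Q_w·C_e + Q_r·C_b.
Rearranging, Q_w = Q_r·(C_std − C_b)/(C_e − C_std) = 86.2·(0.201 − 0.00234) / (7.3 − 0.201) = 2.412 m³/s.
= 208.4 ML/d.

208 ML/d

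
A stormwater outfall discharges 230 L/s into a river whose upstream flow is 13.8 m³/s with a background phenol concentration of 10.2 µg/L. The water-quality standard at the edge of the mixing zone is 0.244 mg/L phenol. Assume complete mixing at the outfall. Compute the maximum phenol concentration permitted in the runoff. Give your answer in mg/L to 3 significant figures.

230 L/s = 0.23 m³/s.
10.2 µg/L = 0.0102 mg/L.
Mass balance: 0.244·14.03 = 0.23·Cₑ + 13.8·0.0102.
Cₑ = (3.423 − 0.1408) / 0.23 = 14.27 mg/L.

14.3 mg/L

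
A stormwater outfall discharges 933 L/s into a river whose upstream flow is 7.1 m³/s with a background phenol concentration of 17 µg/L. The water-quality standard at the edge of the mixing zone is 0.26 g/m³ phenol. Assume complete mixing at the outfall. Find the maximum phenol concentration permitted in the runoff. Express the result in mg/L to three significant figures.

933 L/s = 0.933 m³/s.
17 µg/L = 0.017 mg/L.
Mass balance: 0.26·8.033 = 0.933·Cₑ + 7.1·0.017.
Cₑ = (2.089 − 0.1207) / 0.933 = 2.109 mg/L.

2.11 mg/L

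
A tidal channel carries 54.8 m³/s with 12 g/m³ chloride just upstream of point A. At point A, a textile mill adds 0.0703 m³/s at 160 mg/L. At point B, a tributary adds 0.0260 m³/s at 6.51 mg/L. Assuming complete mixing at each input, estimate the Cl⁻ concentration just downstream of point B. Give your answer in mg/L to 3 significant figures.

After input A: C = (54.8·12 + 0.0703·160) / 54.87 = 12.19 mg/L.
After input B: C = (54.87·12.19 + 0.026·6.51) / 54.9 = 12.19 mg/L.

12.2 mg/L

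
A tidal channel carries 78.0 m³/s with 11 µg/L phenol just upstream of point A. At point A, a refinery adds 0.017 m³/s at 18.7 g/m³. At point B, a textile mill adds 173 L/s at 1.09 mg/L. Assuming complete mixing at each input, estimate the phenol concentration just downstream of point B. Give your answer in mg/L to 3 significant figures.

0.0175 mg/L

11 µg/L = 0.011 mg/L.
After input A: C = (78·0.011 + 0.017·18.7) / 78.02 = 0.01507 mg/L.
173 L/s = 0.173 m³/s.
After input B: C = (78.02·0.01507 + 0.173·1.09) / 78.19 = 0.01745 mg/L.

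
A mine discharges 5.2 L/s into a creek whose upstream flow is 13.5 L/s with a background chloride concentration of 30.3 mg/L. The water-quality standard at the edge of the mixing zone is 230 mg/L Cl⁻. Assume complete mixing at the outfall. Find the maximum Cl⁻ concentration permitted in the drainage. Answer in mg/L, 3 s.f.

748 mg/L

5.2 L/s = 0.0052 m³/s.
13.5 L/s = 0.0135 m³/s.
Mass balance: 230·0.0187 = 0.0052·Cₑ + 0.0135·30.3.
Cₑ = (4.301 − 0.4091) / 0.0052 = 748.5 mg/L.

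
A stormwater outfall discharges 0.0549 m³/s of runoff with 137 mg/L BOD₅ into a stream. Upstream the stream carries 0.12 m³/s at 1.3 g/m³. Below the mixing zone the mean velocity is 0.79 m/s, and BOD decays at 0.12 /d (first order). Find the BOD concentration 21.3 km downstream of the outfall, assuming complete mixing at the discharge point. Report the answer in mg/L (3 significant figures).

42.3 mg/L

After complete mixing, C₀ = (0.0549·137 + 0.12·1.3) / 0.1749 = 43.9 mg/L.
Travel time t = 2.13e+04 m / 0.79 m/s = 2.696e+04 s = 0.3121 d.
C = 43.9·exp(−0.12·0.3121) = 43.9·0.9632 = 42.28 mg/L.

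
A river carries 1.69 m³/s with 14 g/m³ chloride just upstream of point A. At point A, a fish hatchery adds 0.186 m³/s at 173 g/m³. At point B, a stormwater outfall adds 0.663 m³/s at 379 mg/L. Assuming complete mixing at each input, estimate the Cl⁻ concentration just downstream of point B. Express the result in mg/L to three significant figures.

After input A: C = (1.69·14 + 0.186·173) / 1.876 = 29.76 mg/L.
After input B: C = (1.876·29.76 + 0.663·379) / 2.539 = 121 mg/L.

121 mg/L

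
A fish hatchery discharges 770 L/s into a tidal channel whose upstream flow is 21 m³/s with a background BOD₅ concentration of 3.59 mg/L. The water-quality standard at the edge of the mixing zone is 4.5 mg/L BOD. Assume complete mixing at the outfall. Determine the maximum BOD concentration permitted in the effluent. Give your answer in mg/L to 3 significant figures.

770 L/s = 0.77 m³/s.
Mass balance: 4.5·21.77 = 0.77·Cₑ + 21·3.59.
Cₑ = (97.97 − 75.39) / 0.77 = 29.32 mg/L.

29.3 mg/L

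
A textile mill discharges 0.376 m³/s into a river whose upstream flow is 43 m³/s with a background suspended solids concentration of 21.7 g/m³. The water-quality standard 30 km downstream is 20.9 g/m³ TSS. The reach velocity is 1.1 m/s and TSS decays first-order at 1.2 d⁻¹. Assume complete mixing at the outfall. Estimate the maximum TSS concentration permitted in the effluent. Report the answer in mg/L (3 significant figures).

1040 mg/L

Travel time to the compliance point: t = 3e+04/1.1 = 2.727e+04 s = 0.3157 d; decay factor exp(−1.2·0.3157) = 0.6847.
So the concentration just after mixing may be at most 20.9/0.6847 = 30.52 mg/L.
Mass balance: 30.52·43.38 = 0.376·Cₑ + 43·21.7.
Cₑ = (1324 − 933.1) / 0.376 = 1040 mg/L.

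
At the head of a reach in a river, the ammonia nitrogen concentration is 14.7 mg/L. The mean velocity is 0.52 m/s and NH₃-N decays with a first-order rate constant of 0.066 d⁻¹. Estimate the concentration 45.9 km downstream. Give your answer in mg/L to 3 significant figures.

13.7 mg/L

Travel time t = 45.9 km / 0.52 m/s = 4.59e+04/0.52 = 8.827e+04 s = 1.022 d.
First-order decay: C = 14.7·exp(−0.066·1.022) = 14.7·0.9348 = 13.74 mg/L.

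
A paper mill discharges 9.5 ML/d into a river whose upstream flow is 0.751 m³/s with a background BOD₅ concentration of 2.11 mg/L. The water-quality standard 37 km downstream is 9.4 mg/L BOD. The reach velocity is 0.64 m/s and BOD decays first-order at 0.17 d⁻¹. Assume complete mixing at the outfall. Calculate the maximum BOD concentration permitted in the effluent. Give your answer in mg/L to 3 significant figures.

9.5 ML/d = 0.11 m³/s.
Travel time to the compliance point: t = 3.7e+04/0.64 = 5.781e+04 s = 0.6691 d; decay factor exp(−0.17·0.6691) = 0.8925.
So the concentration just after mixing may be at most 9.4/0.8925 = 10.53 mg/L.
Mass balance: 10.53·0.861 = 0.11·Cₑ + 0.751·2.11.
Cₑ = (9.068 − 1.585) / 0.11 = 68.06 mg/L.

68.1 mg/L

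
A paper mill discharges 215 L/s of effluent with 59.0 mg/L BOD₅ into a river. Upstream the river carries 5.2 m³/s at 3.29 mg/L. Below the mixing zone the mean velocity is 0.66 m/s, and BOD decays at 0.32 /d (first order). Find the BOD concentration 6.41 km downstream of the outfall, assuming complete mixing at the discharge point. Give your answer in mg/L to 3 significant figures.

5.31 mg/L

215 L/s = 0.215 m³/s.
After complete mixing, C₀ = (0.215·59 + 5.2·3.29) / 5.415 = 5.502 mg/L.
Travel time t = 6410 m / 0.66 m/s = 9712 s = 0.1124 d.
C = 5.502·exp(−0.32·0.1124) = 5.502·0.9647 = 5.308 mg/L.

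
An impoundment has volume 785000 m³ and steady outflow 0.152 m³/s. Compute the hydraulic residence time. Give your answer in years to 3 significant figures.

Q = 0.152 m³/s × 3.156e+07 s/yr = 4.797e+06 m³/yr.
Hydraulic residence time τ = V/Q = 785000/4.797e+06 = 0.1637 yr.

0.164 yr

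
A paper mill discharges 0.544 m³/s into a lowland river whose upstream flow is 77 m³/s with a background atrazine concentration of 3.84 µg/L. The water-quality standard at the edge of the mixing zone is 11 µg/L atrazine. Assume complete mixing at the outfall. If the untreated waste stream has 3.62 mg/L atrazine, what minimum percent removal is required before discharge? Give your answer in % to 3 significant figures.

71.7 %

3.84 µg/L = 0.00384 mg/L.
11 µg/L = 0.011 mg/L.
Mass balance: 0.011·77.54 = 0.544·Cₑ + 77·0.00384.
Cₑ = (0.853 − 0.2957) / 0.544 = 1.024 mg/L.
Required removal = 1 − 1.024/3.62 = 71.7 %.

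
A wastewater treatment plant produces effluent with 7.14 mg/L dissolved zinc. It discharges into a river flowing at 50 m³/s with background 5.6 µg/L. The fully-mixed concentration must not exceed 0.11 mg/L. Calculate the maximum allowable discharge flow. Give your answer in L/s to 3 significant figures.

5.6 µg/L = 0.0056 mg/L.
Mass balance at complete mixing: C_std·(Q_w + Q_r) = Q_w·C_e + Q_r·C_b.
Rearranging, Q_w = Q_r·(C_std − C_b)/(C_e − C_std) = 50·(0.11 − 0.0056) / (7.14 − 0.11) = 0.7425 m³/s.
= 742.5 L/s.

743 L/s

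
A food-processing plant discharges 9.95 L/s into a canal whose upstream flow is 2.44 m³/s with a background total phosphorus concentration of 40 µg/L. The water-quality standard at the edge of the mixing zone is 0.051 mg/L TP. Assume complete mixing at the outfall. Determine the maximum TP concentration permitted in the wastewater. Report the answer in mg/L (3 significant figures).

9.95 L/s = 0.00995 m³/s.
40 µg/L = 0.04 mg/L.
Mass balance: 0.051·2.45 = 0.00995·Cₑ + 2.44·0.04.
Cₑ = (0.1249 − 0.0976) / 0.00995 = 2.748 mg/L.

2.75 mg/L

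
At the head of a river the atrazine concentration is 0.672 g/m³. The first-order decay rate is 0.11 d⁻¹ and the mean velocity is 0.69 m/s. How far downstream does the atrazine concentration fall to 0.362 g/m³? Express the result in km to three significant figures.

From C = C₀·e^(−kt), t = ln(C₀/C)/k = ln(0.672/0.362)/0.11 = 0.6186/0.11 = 5.624 d.
Distance = v·t = 0.69 m/s × 4.859e+05 s = 3.353e+05 m = 335.3 km.

335 km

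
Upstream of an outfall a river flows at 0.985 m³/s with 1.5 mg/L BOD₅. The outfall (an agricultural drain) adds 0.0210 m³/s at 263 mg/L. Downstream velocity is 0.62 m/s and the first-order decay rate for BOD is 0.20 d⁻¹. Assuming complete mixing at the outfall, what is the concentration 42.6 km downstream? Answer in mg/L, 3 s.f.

After complete mixing, C₀ = (0.021·263 + 0.985·1.5) / 1.006 = 6.959 mg/L.
Travel time t = 4.26e+04 m / 0.62 m/s = 6.871e+04 s = 0.7953 d.
C = 6.959·exp(−0.20·0.7953) = 6.959·0.853 = 5.935 mg/L.

5.94 mg/L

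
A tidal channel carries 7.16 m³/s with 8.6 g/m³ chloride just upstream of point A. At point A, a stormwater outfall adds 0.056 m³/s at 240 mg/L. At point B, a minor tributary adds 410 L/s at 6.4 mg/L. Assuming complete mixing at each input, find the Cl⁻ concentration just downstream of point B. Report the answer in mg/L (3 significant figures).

After input A: C = (7.16·8.6 + 0.056·240) / 7.216 = 10.4 mg/L.
410 L/s = 0.41 m³/s.
After input B: C = (7.216·10.4 + 0.41·6.4) / 7.626 = 10.18 mg/L.

10.2 mg/L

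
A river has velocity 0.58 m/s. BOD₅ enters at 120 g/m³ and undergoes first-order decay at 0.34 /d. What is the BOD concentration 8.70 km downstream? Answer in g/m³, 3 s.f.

113 g/m³

Travel time t = 8.70 km / 0.58 m/s = 8700/0.58 = 1.5e+04 s = 0.1736 d.
First-order decay: C = 120·exp(−0.34·0.1736) = 120·0.9427 = 113.1 g/m³.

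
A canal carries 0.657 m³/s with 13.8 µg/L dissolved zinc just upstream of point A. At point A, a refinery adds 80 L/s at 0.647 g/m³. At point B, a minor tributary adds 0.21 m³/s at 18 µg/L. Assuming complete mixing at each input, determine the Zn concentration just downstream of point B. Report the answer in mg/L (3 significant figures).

0.0682 mg/L

13.8 µg/L = 0.0138 mg/L.
80 L/s = 0.08 m³/s.
After input A: C = (0.657·0.0138 + 0.08·0.647) / 0.737 = 0.08253 mg/L.
18 µg/L = 0.018 mg/L.
After input B: C = (0.737·0.08253 + 0.21·0.018) / 0.947 = 0.06822 mg/L.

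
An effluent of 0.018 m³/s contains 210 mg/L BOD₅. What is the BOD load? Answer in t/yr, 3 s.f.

119 t/yr

Mass flux = Q·C = 0.018 m³/s × 210 g/m³ = 3.78 g/s.
= 3.78 g/s × 31.56 = 119.3 t/yr.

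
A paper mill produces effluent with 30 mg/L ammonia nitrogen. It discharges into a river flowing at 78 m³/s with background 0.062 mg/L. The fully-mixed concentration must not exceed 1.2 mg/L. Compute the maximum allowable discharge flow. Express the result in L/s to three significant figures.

3080 L/s

Mass balance at complete mixing: C_std·(Q_w + Q_r) = Q_w·C_e + Q_r·C_b.
Rearranging, Q_w = Q_r·(C_std − C_b)/(C_e − C_std) = 78·(1.2 − 0.062) / (30 − 1.2) = 3.082 m³/s.
= 3082 L/s.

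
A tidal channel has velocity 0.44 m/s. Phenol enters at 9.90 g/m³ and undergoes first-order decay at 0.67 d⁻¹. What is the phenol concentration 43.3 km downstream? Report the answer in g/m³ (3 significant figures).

Travel time t = 43.3 km / 0.44 m/s = 4.33e+04/0.44 = 9.841e+04 s = 1.139 d.
First-order decay: C = 9.90·exp(−0.67·1.139) = 9.90·0.4662 = 4.615 g/m³.

4.62 g/m³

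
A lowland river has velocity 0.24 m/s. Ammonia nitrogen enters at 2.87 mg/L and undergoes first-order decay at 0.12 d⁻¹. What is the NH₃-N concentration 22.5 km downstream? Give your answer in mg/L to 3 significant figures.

2.52 mg/L

Travel time t = 22.5 km / 0.24 m/s = 2.25e+04/0.24 = 9.375e+04 s = 1.085 d.
First-order decay: C = 2.87·exp(−0.12·1.085) = 2.87·0.8779 = 2.52 mg/L.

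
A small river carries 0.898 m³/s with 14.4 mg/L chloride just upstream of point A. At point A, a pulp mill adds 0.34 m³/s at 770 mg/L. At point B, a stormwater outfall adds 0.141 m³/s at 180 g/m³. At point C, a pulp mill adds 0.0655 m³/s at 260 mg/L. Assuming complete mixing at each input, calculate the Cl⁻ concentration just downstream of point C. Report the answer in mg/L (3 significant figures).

After input A: C = (0.898·14.4 + 0.34·770) / 1.238 = 221.9 mg/L.
After input B: C = (1.238·221.9 + 0.141·180) / 1.379 = 217.6 mg/L.
After input C: C = (1.379·217.6 + 0.0655·260) / 1.445 = 219.6 mg/L.

220 mg/L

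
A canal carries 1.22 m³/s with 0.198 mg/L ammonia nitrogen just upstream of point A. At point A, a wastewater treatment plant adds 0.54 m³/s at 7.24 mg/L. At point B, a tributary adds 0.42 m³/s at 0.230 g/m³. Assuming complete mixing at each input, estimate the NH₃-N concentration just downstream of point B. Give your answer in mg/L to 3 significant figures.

1.95 mg/L

After input A: C = (1.22·0.198 + 0.54·7.24) / 1.76 = 2.359 mg/L.
After input B: C = (1.76·2.359 + 0.42·0.23) / 2.18 = 1.949 mg/L.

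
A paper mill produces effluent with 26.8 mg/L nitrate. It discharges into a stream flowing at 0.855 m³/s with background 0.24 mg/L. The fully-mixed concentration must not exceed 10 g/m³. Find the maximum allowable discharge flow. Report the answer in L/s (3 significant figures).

497 L/s

Mass balance at complete mixing: C_std·(Q_w + Q_r) = Q_w·C_e + Q_r·C_b.
Rearranging, Q_w = Q_r·(C_std − C_b)/(C_e − C_std) = 0.855·(10 − 0.24) / (26.8 − 10) = 0.4967 m³/s.
= 496.7 L/s.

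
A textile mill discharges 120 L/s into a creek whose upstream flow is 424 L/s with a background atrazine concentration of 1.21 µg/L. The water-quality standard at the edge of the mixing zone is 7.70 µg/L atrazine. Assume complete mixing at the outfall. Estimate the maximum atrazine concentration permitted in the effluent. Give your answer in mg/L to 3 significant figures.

120 L/s = 0.12 m³/s.
424 L/s = 0.424 m³/s.
1.21 µg/L = 0.00121 mg/L.
7.70 µg/L = 0.0077 mg/L.
Mass balance: 0.0077·0.544 = 0.12·Cₑ + 0.424·0.00121.
Cₑ = (0.004189 − 0.000513) / 0.12 = 0.03063 mg/L.

0.0306 mg/L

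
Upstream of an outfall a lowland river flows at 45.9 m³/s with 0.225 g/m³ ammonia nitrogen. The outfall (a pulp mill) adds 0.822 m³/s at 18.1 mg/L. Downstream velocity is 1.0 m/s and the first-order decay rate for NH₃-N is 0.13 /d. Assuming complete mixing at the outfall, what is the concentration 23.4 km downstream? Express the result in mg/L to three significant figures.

After complete mixing, C₀ = (0.822·18.1 + 45.9·0.225) / 46.72 = 0.5395 mg/L.
Travel time t = 2.34e+04 m / 1.0 m/s = 2.34e+04 s = 0.2708 d.
C = 0.5395·exp(−0.13·0.2708) = 0.5395·0.9654 = 0.5208 mg/L.

0.521 mg/L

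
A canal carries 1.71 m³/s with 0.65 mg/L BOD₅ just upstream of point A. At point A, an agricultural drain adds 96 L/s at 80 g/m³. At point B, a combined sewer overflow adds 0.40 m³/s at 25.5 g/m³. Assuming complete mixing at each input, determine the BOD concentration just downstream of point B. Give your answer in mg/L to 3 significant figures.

96 L/s = 0.096 m³/s.
After input A: C = (1.71·0.65 + 0.096·80) / 1.806 = 4.868 mg/L.
After input B: C = (1.806·4.868 + 0.4·25.5) / 2.206 = 8.609 mg/L.

8.61 mg/L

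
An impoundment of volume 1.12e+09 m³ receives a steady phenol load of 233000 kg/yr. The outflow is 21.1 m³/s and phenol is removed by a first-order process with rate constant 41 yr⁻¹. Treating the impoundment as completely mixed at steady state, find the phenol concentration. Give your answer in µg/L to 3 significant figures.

Outflow Q = 21.1 m³/s × 3.156e+07 s/yr = 6.659e+08 m³/yr.
Steady-state CSTR mass balance: W = Q·C + k·V·C, so C = W/(Q + kV).
Q + kV = 6.659e+08 + 41·1.12e+09 = 4.659e+10 m³/yr.
C = 233000/4.659e+10 = 5.002e-06 kg/m³ = 0.005002 mg/L = 5.002 µg/L.

5.00 µg/L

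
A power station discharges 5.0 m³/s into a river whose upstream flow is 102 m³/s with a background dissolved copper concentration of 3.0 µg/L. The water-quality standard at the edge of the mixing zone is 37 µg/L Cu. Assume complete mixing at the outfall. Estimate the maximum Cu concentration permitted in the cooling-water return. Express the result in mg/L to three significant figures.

3.0 µg/L = 0.003 mg/L.
37 µg/L = 0.037 mg/L.
Mass balance: 0.037·107 = 5·Cₑ + 102·0.003.
Cₑ = (3.959 − 0.306) / 5 = 0.7306 mg/L.

0.731 mg/L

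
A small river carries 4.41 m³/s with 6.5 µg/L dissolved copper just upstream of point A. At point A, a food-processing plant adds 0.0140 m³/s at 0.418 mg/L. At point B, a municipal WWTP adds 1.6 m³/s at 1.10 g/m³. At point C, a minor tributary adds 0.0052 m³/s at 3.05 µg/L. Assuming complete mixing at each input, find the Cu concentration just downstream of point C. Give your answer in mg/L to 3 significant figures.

0.298 mg/L

6.5 µg/L = 0.0065 mg/L.
After input A: C = (4.41·0.0065 + 0.014·0.418) / 4.424 = 0.007802 mg/L.
After input B: C = (4.424·0.007802 + 1.6·1.1) / 6.024 = 0.2979 mg/L.
3.05 µg/L = 0.00305 mg/L.
After input C: C = (6.024·0.2979 + 0.0052·0.00305) / 6.029 = 0.2976 mg/L.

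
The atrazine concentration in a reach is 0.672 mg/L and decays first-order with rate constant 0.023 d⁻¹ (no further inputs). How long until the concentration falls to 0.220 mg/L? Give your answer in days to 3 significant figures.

48.5 d

t = ln(C₀/C)/k = ln(0.672/0.220)/0.023 = 1.117/0.023 = 48.55 d.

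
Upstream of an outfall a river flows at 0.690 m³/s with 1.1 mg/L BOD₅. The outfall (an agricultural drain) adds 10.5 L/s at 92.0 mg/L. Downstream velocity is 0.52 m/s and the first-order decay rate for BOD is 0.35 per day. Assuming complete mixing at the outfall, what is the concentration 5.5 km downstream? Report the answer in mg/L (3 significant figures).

2.36 mg/L

10.5 L/s = 0.0105 m³/s.
After complete mixing, C₀ = (0.0105·92 + 0.69·1.1) / 0.7005 = 2.463 mg/L.
Travel time t = 5500 m / 0.52 m/s = 1.058e+04 s = 0.1224 d.
C = 2.463·exp(−0.35·0.1224) = 2.463·0.9581 = 2.359 mg/L.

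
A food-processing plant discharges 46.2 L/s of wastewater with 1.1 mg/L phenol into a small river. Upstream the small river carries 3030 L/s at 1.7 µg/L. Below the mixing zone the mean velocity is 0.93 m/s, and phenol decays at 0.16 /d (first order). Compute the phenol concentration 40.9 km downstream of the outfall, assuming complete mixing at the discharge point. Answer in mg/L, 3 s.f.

46.2 L/s = 0.0462 m³/s.
3030 L/s = 3.03 m³/s.
1.7 µg/L = 0.0017 mg/L.
After complete mixing, C₀ = (0.0462·1.1 + 3.03·0.0017) / 3.076 = 0.01819 mg/L.
Travel time t = 4.09e+04 m / 0.93 m/s = 4.398e+04 s = 0.509 d.
C = 0.01819·exp(−0.16·0.509) = 0.01819·0.9218 = 0.01677 mg/L.

0.0168 mg/L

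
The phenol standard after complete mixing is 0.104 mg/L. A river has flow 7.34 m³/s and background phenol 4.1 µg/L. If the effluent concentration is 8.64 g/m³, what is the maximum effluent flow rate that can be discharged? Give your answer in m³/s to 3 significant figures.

0.0859 m³/s

4.1 µg/L = 0.0041 mg/L.
Mass balance at complete mixing: C_std·(Q_w + Q_r) = Q_w·C_e + Q_r·C_b.
Rearranging, Q_w = Q_r·(C_std − C_b)/(C_e − C_std) = 7.34·(0.104 − 0.0041) / (8.64 − 0.104) = 0.0859 m³/s.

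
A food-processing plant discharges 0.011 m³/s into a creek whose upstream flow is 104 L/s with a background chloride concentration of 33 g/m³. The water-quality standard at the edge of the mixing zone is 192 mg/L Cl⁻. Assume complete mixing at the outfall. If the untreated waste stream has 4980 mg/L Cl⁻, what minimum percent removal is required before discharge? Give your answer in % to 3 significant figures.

66.0 %

104 L/s = 0.104 m³/s.
Mass balance: 192·0.115 = 0.011·Cₑ + 0.104·33.
Cₑ = (22.08 − 3.432) / 0.011 = 1695 mg/L.
Required removal = 1 − 1695/4980 = 65.96 %.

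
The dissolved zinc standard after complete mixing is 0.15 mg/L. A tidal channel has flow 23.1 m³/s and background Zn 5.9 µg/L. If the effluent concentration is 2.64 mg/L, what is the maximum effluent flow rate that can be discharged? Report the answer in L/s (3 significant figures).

1340 L/s

5.9 µg/L = 0.0059 mg/L.
Mass balance at complete mixing: C_std·(Q_w + Q_r) = Q_w·C_e + Q_r·C_b.
Rearranging, Q_w = Q_r·(C_std − C_b)/(C_e − C_std) = 23.1·(0.15 − 0.0059) / (2.64 − 0.15) = 1.337 m³/s.
= 1337 L/s.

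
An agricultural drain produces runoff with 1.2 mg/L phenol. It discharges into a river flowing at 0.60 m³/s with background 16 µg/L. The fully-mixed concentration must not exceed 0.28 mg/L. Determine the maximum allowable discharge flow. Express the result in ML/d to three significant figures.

14.9 ML/d

16 µg/L = 0.016 mg/L.
Mass balance at complete mixing: C_std·(Q_w + Q_r) = Q_w·C_e + Q_r·C_b.
Rearranging, Q_w = Q_r·(C_std − C_b)/(C_e − C_std) = 0.60·(0.28 − 0.016) / (1.2 − 0.28) = 0.1722 m³/s.
= 14.88 ML/d.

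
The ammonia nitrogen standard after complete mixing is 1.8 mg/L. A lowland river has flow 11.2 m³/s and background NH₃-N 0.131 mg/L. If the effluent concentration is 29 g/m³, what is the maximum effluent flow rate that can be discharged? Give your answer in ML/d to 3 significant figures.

Mass balance at complete mixing: C_std·(Q_w + Q_r) = Q_w·C_e + Q_r·C_b.
Rearranging, Q_w = Q_r·(C_std − C_b)/(C_e − C_std) = 11.2·(1.8 − 0.131) / (29 − 1.8) = 0.6872 m³/s.
= 59.38 ML/d.

59.4 ML/d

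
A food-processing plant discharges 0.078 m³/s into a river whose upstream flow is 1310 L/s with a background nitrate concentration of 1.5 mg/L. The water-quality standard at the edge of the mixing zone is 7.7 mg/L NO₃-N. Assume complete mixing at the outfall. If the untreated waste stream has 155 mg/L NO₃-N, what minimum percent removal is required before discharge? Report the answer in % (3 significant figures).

1310 L/s = 1.31 m³/s.
Mass balance: 7.7·1.388 = 0.078·Cₑ + 1.31·1.5.
Cₑ = (10.69 − 1.965) / 0.078 = 111.8 mg/L.
Required removal = 1 − 111.8/155 = 27.85 %.

27.9 %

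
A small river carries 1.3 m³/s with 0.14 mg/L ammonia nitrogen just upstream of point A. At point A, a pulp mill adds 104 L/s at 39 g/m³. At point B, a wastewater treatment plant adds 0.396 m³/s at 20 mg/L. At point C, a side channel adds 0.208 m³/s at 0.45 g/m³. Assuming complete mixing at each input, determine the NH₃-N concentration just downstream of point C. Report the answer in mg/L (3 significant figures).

104 L/s = 0.104 m³/s.
After input A: C = (1.3·0.14 + 0.104·39) / 1.404 = 3.019 mg/L.
After input B: C = (1.404·3.019 + 0.396·20) / 1.8 = 6.754 mg/L.
After input C: C = (1.8·6.754 + 0.208·0.45) / 2.008 = 6.101 mg/L.

6.10 mg/L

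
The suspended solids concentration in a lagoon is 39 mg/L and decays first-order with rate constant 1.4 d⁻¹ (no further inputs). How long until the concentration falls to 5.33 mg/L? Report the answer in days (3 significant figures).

1.42 d

t = ln(C₀/C)/k = ln(39/5.33)/1.4 = 1.99/1.4 = 1.422 d.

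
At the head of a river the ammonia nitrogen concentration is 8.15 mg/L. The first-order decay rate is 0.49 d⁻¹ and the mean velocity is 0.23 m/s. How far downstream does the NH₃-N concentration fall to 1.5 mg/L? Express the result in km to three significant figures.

From C = C₀·e^(−kt), t = ln(C₀/C)/k = ln(8.15/1.5)/0.49 = 1.693/0.49 = 3.454 d.
Distance = v·t = 0.23 m/s × 2.984e+05 s = 6.864e+04 m = 68.64 km.

68.6 km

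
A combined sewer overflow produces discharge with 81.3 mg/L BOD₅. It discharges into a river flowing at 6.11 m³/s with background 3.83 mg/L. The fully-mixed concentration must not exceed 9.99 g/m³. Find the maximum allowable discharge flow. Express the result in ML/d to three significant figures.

Mass balance at complete mixing: C_std·(Q_w + Q_r) = Q_w·C_e + Q_r·C_b.
Rearranging, Q_w = Q_r·(C_std − C_b)/(C_e − C_std) = 6.11·(9.99 − 3.83) / (81.3 − 9.99) = 0.5278 m³/s.
= 45.6 ML/d.

45.6 ML/d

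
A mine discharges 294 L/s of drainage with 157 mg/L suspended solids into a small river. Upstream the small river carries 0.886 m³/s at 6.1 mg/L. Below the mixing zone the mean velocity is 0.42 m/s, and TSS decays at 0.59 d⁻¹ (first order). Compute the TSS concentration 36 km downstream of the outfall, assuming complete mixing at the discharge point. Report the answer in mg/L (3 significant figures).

294 L/s = 0.294 m³/s.
After complete mixing, C₀ = (0.294·157 + 0.886·6.1) / 1.18 = 43.7 mg/L.
Travel time t = 3.6e+04 m / 0.42 m/s = 8.571e+04 s = 0.9921 d.
C = 43.7·exp(−0.59·0.9921) = 43.7·0.5569 = 24.34 mg/L.

24.3 mg/L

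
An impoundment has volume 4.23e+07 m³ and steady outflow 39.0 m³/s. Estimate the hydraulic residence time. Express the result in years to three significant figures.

0.0344 yr

Q = 39.0 m³/s × 3.156e+07 s/yr = 1.231e+09 m³/yr.
Hydraulic residence time τ = V/Q = 4.23e+07/1.231e+09 = 0.03437 yr.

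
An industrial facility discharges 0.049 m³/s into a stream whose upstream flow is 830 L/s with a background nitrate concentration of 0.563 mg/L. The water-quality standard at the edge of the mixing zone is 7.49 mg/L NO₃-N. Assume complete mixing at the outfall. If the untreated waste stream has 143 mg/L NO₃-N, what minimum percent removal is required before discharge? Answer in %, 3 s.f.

12.7 %

830 L/s = 0.83 m³/s.
Mass balance: 7.49·0.879 = 0.049·Cₑ + 0.83·0.563.
Cₑ = (6.584 − 0.4673) / 0.049 = 124.8 mg/L.
Required removal = 1 − 124.8/143 = 12.71 %.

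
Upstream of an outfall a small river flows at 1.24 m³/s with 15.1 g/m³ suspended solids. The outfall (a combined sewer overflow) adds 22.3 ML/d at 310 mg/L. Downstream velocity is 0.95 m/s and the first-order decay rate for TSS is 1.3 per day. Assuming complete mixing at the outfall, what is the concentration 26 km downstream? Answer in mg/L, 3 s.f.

43.7 mg/L

22.3 ML/d = 0.2581 m³/s.
After complete mixing, C₀ = (0.2581·310 + 1.24·15.1) / 1.498 = 65.91 mg/L.
Travel time t = 2.6e+04 m / 0.95 m/s = 2.737e+04 s = 0.3168 d.
C = 65.91·exp(−1.3·0.3168) = 65.91·0.6625 = 43.66 mg/L.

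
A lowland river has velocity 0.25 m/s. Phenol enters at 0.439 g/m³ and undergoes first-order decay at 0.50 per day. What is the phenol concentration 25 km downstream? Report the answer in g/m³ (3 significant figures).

0.246 g/m³

Travel time t = 25 km / 0.25 m/s = 2.5e+04/0.25 = 1e+05 s = 1.157 d.
First-order decay: C = 0.439·exp(−0.50·1.157) = 0.439·0.5606 = 0.2461 g/m³.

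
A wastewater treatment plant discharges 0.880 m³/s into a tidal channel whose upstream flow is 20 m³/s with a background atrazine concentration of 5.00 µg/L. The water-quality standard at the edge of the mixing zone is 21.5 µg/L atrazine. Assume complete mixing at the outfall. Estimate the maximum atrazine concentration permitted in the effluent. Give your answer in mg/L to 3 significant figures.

5.00 µg/L = 0.005 mg/L.
21.5 µg/L = 0.0215 mg/L.
Mass balance: 0.0215·20.88 = 0.88·Cₑ + 20·0.005.
Cₑ = (0.4489 − 0.1) / 0.88 = 0.3965 mg/L.

0.397 mg/L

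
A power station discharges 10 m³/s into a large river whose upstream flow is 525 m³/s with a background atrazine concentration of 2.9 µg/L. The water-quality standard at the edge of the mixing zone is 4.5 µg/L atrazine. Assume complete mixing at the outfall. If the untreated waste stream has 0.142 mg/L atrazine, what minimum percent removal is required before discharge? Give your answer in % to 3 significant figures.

37.7 %

2.9 µg/L = 0.0029 mg/L.
4.5 µg/L = 0.0045 mg/L.
Mass balance: 0.0045·535 = 10·Cₑ + 525·0.0029.
Cₑ = (2.408 − 1.522) / 10 = 0.0885 mg/L.
Required removal = 1 − 0.0885/0.142 = 37.68 %.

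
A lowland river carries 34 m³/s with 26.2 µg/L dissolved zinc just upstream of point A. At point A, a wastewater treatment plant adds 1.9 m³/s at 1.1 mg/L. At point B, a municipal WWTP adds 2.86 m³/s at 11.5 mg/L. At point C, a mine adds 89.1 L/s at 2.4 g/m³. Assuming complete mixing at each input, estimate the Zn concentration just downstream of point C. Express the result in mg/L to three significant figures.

0.929 mg/L

26.2 µg/L = 0.0262 mg/L.
After input A: C = (34·0.0262 + 1.9·1.1) / 35.9 = 0.08303 mg/L.
After input B: C = (35.9·0.08303 + 2.86·11.5) / 38.76 = 0.9255 mg/L.
89.1 L/s = 0.0891 m³/s.
After input C: C = (38.76·0.9255 + 0.0891·2.4) / 38.85 = 0.9288 mg/L.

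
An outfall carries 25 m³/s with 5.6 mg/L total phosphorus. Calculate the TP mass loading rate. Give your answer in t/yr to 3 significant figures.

4420 t/yr

Mass flux = Q·C = 25 m³/s × 5.6 g/m³ = 140 g/s.
= 140 g/s × 31.56 = 4418 t/yr.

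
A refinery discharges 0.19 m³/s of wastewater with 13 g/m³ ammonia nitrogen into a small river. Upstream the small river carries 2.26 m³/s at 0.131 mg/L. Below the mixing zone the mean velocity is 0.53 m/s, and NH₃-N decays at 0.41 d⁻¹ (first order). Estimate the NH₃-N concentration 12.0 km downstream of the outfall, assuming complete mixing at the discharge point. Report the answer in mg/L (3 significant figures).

After complete mixing, C₀ = (0.19·13 + 2.26·0.131) / 2.45 = 1.129 mg/L.
Travel time t = 1.2e+04 m / 0.53 m/s = 2.264e+04 s = 0.2621 d.
C = 1.129·exp(−0.41·0.2621) = 1.129·0.8981 = 1.014 mg/L.

1.01 mg/L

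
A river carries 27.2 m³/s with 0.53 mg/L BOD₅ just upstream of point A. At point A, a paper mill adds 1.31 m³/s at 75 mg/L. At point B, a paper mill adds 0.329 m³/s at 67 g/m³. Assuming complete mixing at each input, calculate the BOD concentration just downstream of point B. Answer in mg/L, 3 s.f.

4.67 mg/L

After input A: C = (27.2·0.53 + 1.31·75) / 28.51 = 3.952 mg/L.
After input B: C = (28.51·3.952 + 0.329·67) / 28.84 = 4.671 mg/L.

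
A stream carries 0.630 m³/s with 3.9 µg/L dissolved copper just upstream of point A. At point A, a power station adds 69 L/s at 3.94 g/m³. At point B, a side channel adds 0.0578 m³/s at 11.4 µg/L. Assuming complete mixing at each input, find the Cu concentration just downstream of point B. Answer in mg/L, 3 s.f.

3.9 µg/L = 0.0039 mg/L.
69 L/s = 0.069 m³/s.
After input A: C = (0.63·0.0039 + 0.069·3.94) / 0.699 = 0.3924 mg/L.
11.4 µg/L = 0.0114 mg/L.
After input B: C = (0.699·0.3924 + 0.0578·0.0114) / 0.7568 = 0.3633 mg/L.

0.363 mg/L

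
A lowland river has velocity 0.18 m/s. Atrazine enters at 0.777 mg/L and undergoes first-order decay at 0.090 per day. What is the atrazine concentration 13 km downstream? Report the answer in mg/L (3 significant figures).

Travel time t = 13 km / 0.18 m/s = 1.3e+04/0.18 = 7.222e+04 s = 0.8359 d.
First-order decay: C = 0.777·exp(−0.090·0.8359) = 0.777·0.9275 = 0.7207 mg/L.

0.721 mg/L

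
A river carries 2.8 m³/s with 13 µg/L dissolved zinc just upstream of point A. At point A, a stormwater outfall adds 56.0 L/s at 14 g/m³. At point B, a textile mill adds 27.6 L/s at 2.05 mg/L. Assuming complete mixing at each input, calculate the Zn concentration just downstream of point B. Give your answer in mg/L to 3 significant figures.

0.304 mg/L

13 µg/L = 0.013 mg/L.
56.0 L/s = 0.056 m³/s.
After input A: C = (2.8·0.013 + 0.056·14) / 2.856 = 0.2873 mg/L.
27.6 L/s = 0.0276 m³/s.
After input B: C = (2.856·0.2873 + 0.0276·2.05) / 2.884 = 0.3041 mg/L.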